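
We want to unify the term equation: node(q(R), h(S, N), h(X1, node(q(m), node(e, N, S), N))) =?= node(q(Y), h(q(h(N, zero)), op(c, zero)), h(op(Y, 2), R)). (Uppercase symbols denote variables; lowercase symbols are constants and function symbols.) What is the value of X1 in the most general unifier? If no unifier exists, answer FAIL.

Decompose node/3: q(R) =?= q(Y),  h(S, N) =?= h(q(h(N, zero)), op(c, zero)),  h(X1, node(q(m), node(e, N, S), N)) =?= h(op(Y, 2), R).
Decompose q/1: R =?= Y.
Bind R := Y; substituting into the one remaining equation that mentions R gives: h(X1, node(q(m), node(e, N, S), N)) =?= h(op(Y, 2), Y).
Decompose h/2: S =?= q(h(N, zero)),  N =?= op(c, zero).
Bind S := q(h(N, zero)); substituting into the one remaining equation that mentions S gives: h(X1, node(q(m), node(e, N, q(h(N, zero))), N)) =?= h(op(Y, 2), Y).
Bind N := op(c, zero); substituting into the remaining equation gives: h(X1, node(q(m), node(e, op(c, zero), q(h(op(c, zero), zero))), op(c, zero))) =?= h(op(Y, 2), Y). Substituting into the earlier binding gives S := q(h(op(c, zero), zero)).
Decompose h/2: X1 =?= op(Y, 2),  node(q(m), node(e, op(c, zero), q(h(op(c, zero), zero))), op(c, zero)) =?= Y.
Bind X1 := op(Y, 2); no other remaining equation mentions X1.
Bind Y := node(q(m), node(e, op(c, zero), q(h(op(c, zero), zero))), op(c, zero)). Substituting into the earlier bindings gives R := node(q(m), node(e, op(c, zero), q(h(op(c, zero), zero))), op(c, zero)), X1 := op(node(q(m), node(e, op(c, zero), q(h(op(c, zero), zero))), op(c, zero)), 2).
MGU = { R := node(q(m), node(e, op(c, zero), q(h(op(c, zero), zero))), op(c, zero)), S := q(h(op(c, zero), zero)), N := op(c, zero), X1 := op(node(q(m), node(e, op(c, zero), q(h(op(c, zero), zero))), op(c, zero)), 2), Y := node(q(m), node(e, op(c, zero), q(h(op(c, zero), zero))), op(c, zero)) }, so X1 := op(node(q(m), node(e, op(c, zero), q(h(op(c, zero), zero))), op(c, zero)), 2).

op(node(q(m), node(e, op(c, zero), q(h(op(c, zero), zero))), op(c, zero)), 2)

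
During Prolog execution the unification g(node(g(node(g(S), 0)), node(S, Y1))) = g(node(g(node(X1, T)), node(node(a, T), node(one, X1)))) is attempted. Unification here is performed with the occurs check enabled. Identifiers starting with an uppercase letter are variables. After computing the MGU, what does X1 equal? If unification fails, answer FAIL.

Decompose g/1: node(g(node(g(S), 0)), node(S, Y1)) = node(g(node(X1, T)), node(node(a, T), node(one, X1))).
Decompose node/2: g(node(g(S), 0)) = g(node(X1, T)),  node(S, Y1) = node(node(a, T), node(one, X1)).
Decompose g/1: node(g(S), 0) = node(X1, T).
Decompose node/2: g(S) = X1,  0 = T.
Bind X1 := g(S); substituting into the one remaining equation that mentions X1 gives: node(S, Y1) = node(node(a, T), node(one, g(S))).
Bind T := 0; substituting into the remaining equation gives: node(S, Y1) = node(node(a, 0), node(one, g(S))).
Decompose node/2: S = node(a, 0),  Y1 = node(one, g(S)).
Bind S := node(a, 0); substituting into the remaining equation gives: Y1 = node(one, g(node(a, 0))). Substituting into the earlier binding gives X1 := g(node(a, 0)).
Bind Y1 := node(one, g(node(a, 0))).
MGU = { X1 -> g(node(a, 0)), T -> 0, S -> node(a, 0), Y1 -> node(one, g(node(a, 0))) }, so X1 -> g(node(a, 0)).

g(node(a, 0))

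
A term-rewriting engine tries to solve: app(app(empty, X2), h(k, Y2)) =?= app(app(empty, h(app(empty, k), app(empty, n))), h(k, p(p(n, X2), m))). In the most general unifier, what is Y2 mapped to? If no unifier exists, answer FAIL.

p(p(n, h(app(empty, k), app(empty, n))), m)

Decompose app/2: app(empty, X2) =?= app(empty, h(app(empty, k), app(empty, n))),  h(k, Y2) =?= h(k, p(p(n, X2), m)).
Decompose app/2: empty =?= empty,  X2 =?= h(app(empty, k), app(empty, n)).
Delete trivial equation empty =?= empty.
Bind X2 := h(app(empty, k), app(empty, n)); substituting into the remaining equation gives: h(k, Y2) =?= h(k, p(p(n, h(app(empty, k), app(empty, n))), m)).
Decompose h/2: k =?= k,  Y2 =?= p(p(n, h(app(empty, k), app(empty, n))), m).
Delete trivial equation k =?= k.
Bind Y2 := p(p(n, h(app(empty, k), app(empty, n))), m).
MGU = { X2 := h(app(empty, k), app(empty, n)), Y2 := p(p(n, h(app(empty, k), app(empty, n))), m) }, so Y2 := p(p(n, h(app(empty, k), app(empty, n))), m).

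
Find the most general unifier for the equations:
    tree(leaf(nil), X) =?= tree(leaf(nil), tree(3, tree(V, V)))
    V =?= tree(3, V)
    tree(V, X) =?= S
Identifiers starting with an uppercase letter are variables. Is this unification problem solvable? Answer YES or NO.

NO

Decompose tree/2: leaf(nil) =?= leaf(nil),  X =?= tree(3, tree(V, V)).
Delete trivial equation leaf(nil) =?= leaf(nil).
Bind X := tree(3, tree(V, V)); substituting into the one remaining equation that mentions X gives: tree(V, tree(3, tree(V, V))) =?= S.
Occurs check fails: V occurs in tree(3, V); the equation V =?= tree(3, V) has no finite solution.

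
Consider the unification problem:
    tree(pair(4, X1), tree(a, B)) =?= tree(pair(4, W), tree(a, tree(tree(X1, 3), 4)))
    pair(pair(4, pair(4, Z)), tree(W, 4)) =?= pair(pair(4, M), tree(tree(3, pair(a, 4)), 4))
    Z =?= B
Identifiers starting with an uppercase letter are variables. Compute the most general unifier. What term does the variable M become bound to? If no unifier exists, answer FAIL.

pair(4, tree(tree(tree(3, pair(a, 4)), 3), 4))

Decompose tree/2: pair(4, X1) =?= pair(4, W),  tree(a, B) =?= tree(a, tree(tree(X1, 3), 4)).
Decompose pair/2: 4 =?= 4,  X1 =?= W.
Delete trivial equation 4 =?= 4.
Bind X1 := W; substituting into the one remaining equation that mentions X1 gives: tree(a, B) =?= tree(a, tree(tree(W, 3), 4)).
Decompose tree/2: a =?= a,  B =?= tree(tree(W, 3), 4).
Delete trivial equation a =?= a.
Bind B := tree(tree(W, 3), 4); substituting into the one remaining equation that mentions B gives: Z =?= tree(tree(W, 3), 4).
Decompose pair/2: pair(4, pair(4, Z)) =?= pair(4, M),  tree(W, 4) =?= tree(tree(3, pair(a, 4)), 4).
Decompose pair/2: 4 =?= 4,  pair(4, Z) =?= M.
Delete trivial equation 4 =?= 4.
Bind M := pair(4, Z); no other remaining equation mentions M.
Decompose tree/2: W =?= tree(3, pair(a, 4)),  4 =?= 4.
Bind W := tree(3, pair(a, 4)); substituting into the one remaining equation that mentions W gives: Z =?= tree(tree(tree(3, pair(a, 4)), 3), 4). Substituting into the earlier bindings gives X1 := tree(3, pair(a, 4)), B := tree(tree(tree(3, pair(a, 4)), 3), 4).
Delete trivial equation 4 =?= 4.
Bind Z := tree(tree(tree(3, pair(a, 4)), 3), 4). Substituting into the earlier binding gives M := pair(4, tree(tree(tree(3, pair(a, 4)), 3), 4)).
MGU = { X1 ↦ tree(3, pair(a, 4)), B ↦ tree(tree(tree(3, pair(a, 4)), 3), 4), M ↦ pair(4, tree(tree(tree(3, pair(a, 4)), 3), 4)), W ↦ tree(3, pair(a, 4)), Z ↦ tree(tree(tree(3, pair(a, 4)), 3), 4) }, so M ↦ pair(4, tree(tree(tree(3, pair(a, 4)), 3), 4)).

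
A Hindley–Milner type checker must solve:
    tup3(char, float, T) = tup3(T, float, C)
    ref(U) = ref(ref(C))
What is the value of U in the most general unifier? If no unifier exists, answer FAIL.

Decompose tup3/3: char = T,  float = float,  T = C.
Bind T := char; substituting into the one remaining equation that mentions T gives: char = C.
Delete trivial equation float = float.
Bind C := char; substituting into the remaining equation gives: ref(U) = ref(ref(char)).
Decompose ref/1: U = ref(char).
Bind U := ref(char).
MGU = { T ↦ char, C ↦ char, U ↦ ref(char) }, so U ↦ ref(char).

ref(char)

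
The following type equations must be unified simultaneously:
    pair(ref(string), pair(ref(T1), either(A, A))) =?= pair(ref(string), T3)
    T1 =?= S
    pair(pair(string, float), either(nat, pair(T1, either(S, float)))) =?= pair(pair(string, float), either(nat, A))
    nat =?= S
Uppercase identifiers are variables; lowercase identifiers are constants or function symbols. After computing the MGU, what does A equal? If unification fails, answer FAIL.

Decompose pair/2: ref(string) =?= ref(string),  pair(ref(T1), either(A, A)) =?= T3.
Delete trivial equation ref(string) =?= ref(string).
Bind T3 := pair(ref(T1), either(A, A)); no other remaining equation mentions T3.
Bind T1 := S; substituting into the one remaining equation that mentions T1 gives: pair(pair(string, float), either(nat, pair(S, either(S, float)))) =?= pair(pair(string, float), either(nat, A)). Substituting into the earlier binding gives T3 := pair(ref(S), either(A, A)).
Decompose pair/2: pair(string, float) =?= pair(string, float),  either(nat, pair(S, either(S, float))) =?= either(nat, A).
Delete trivial equation pair(string, float) =?= pair(string, float).
Decompose either/2: nat =?= nat,  pair(S, either(S, float)) =?= A.
Delete trivial equation nat =?= nat.
Bind A := pair(S, either(S, float)); no other remaining equation mentions A. Substituting into the earlier binding gives T3 := pair(ref(S), either(pair(S, either(S, float)), pair(S, either(S, float)))).
Bind S := nat. Substituting into the earlier bindings gives T3 := pair(ref(nat), either(pair(nat, either(nat, float)), pair(nat, either(nat, float)))), T1 := nat, A := pair(nat, either(nat, float)).
MGU = { T3 := pair(ref(nat), either(pair(nat, either(nat, float)), pair(nat, either(nat, float)))), T1 := nat, A := pair(nat, either(nat, float)), S := nat }, so A := pair(nat, either(nat, float)).

pair(nat, either(nat, float))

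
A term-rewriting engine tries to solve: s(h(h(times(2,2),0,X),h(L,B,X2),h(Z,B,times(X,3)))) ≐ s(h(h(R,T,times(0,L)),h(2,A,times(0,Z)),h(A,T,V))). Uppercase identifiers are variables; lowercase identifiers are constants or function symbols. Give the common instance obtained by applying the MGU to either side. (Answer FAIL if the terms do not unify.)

s(h(h(times(2,2),0,times(0,2)),h(2,0,times(0,0)),h(0,0,times(times(0,2),3))))

Decompose s/1: h(h(times(2,2),0,X),h(L,B,X2),h(Z,B,times(X,3))) ≐ h(h(R,T,times(0,L)),h(2,A,times(0,Z)),h(A,T,V)).
Decompose h/3: h(times(2,2),0,X) ≐ h(R,T,times(0,L)),  h(L,B,X2) ≐ h(2,A,times(0,Z)),  h(Z,B,times(X,3)) ≐ h(A,T,V).
Decompose h/3: times(2,2) ≐ R,  0 ≐ T,  X ≐ times(0,L).
Bind R := times(2,2); no other remaining equation mentions R.
Bind T := 0; substituting into the one remaining equation that mentions T gives: h(Z,B,times(X,3)) ≐ h(A,0,V).
Bind X := times(0,L); substituting into the one remaining equation that mentions X gives: h(Z,B,times(times(0,L),3)) ≐ h(A,0,V).
Decompose h/3: L ≐ 2,  B ≐ A,  X2 ≐ times(0,Z).
Bind L := 2; substituting into the one remaining equation that mentions L gives: h(Z,B,times(times(0,2),3)) ≐ h(A,0,V). Substituting into the earlier binding gives X := times(0,2).
Bind B := A; substituting into the one remaining equation that mentions B gives: h(Z,A,times(times(0,2),3)) ≐ h(A,0,V).
Bind X2 := times(0,Z); no other remaining equation mentions X2.
Decompose h/3: Z ≐ A,  A ≐ 0,  times(times(0,2),3) ≐ V.
Bind Z := A; no other remaining equation mentions Z. Substituting into the earlier binding gives X2 := times(0,A).
Bind A := 0; no other remaining equation mentions A. Substituting into the earlier bindings gives B := 0, X2 := times(0,0), Z := 0.
Bind V := times(times(0,2),3).
Applying the MGU to either side gives s(h(h(times(2,2),0,times(0,2)),h(2,0,times(0,0)),h(0,0,times(times(0,2),3)))).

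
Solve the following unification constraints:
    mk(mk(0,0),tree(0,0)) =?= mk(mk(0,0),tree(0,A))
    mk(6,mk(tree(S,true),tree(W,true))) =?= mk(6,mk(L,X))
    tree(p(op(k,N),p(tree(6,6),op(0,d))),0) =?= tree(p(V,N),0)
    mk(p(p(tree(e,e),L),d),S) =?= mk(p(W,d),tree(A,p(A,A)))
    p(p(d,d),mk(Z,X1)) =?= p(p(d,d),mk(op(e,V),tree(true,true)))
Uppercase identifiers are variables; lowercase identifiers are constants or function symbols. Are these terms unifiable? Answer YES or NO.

YES

Decompose mk/2: mk(0,0) =?= mk(0,0),  tree(0,0) =?= tree(0,A).
Delete trivial equation mk(0,0) =?= mk(0,0).
Decompose tree/2: 0 =?= 0,  0 =?= A.
Delete trivial equation 0 =?= 0.
Bind A := 0; substituting into the one remaining equation that mentions A gives: mk(p(p(tree(e,e),L),d),S) =?= mk(p(W,d),tree(0,p(0,0))).
Decompose mk/2: 6 =?= 6,  mk(tree(S,true),tree(W,true)) =?= mk(L,X).
Delete trivial equation 6 =?= 6.
Decompose mk/2: tree(S,true) =?= L,  tree(W,true) =?= X.
Bind L := tree(S,true); substituting into the one remaining equation that mentions L gives: mk(p(p(tree(e,e),tree(S,true)),d),S) =?= mk(p(W,d),tree(0,p(0,0))).
Bind X := tree(W,true); no other remaining equation mentions X.
Decompose tree/2: p(op(k,N),p(tree(6,6),op(0,d))) =?= p(V,N),  0 =?= 0.
Decompose p/2: op(k,N) =?= V,  p(tree(6,6),op(0,d)) =?= N.
Bind V := op(k,N); substituting into the one remaining equation that mentions V gives: p(p(d,d),mk(Z,X1)) =?= p(p(d,d),mk(op(e,op(k,N)),tree(true,true))).
Bind N := p(tree(6,6),op(0,d)); substituting into the one remaining equation that mentions N gives: p(p(d,d),mk(Z,X1)) =?= p(p(d,d),mk(op(e,op(k,p(tree(6,6),op(0,d)))),tree(true,true))). Substituting into the earlier binding gives V := op(k,p(tree(6,6),op(0,d))).
Delete trivial equation 0 =?= 0.
Decompose mk/2: p(p(tree(e,e),tree(S,true)),d) =?= p(W,d),  S =?= tree(0,p(0,0)).
Decompose p/2: p(tree(e,e),tree(S,true)) =?= W,  d =?= d.
Bind W := p(tree(e,e),tree(S,true)); no other remaining equation mentions W. Substituting into the earlier binding gives X := tree(p(tree(e,e),tree(S,true)),true).
Delete trivial equation d =?= d.
Bind S := tree(0,p(0,0)); no other remaining equation mentions S. Substituting into the earlier bindings gives L := tree(tree(0,p(0,0)),true), X := tree(p(tree(e,e),tree(tree(0,p(0,0)),true)),true), W := p(tree(e,e),tree(tree(0,p(0,0)),true)).
Decompose p/2: p(d,d) =?= p(d,d),  mk(Z,X1) =?= mk(op(e,op(k,p(tree(6,6),op(0,d)))),tree(true,true)).
Delete trivial equation p(d,d) =?= p(d,d).
Decompose mk/2: Z =?= op(e,op(k,p(tree(6,6),op(0,d)))),  X1 =?= tree(true,true).
Bind Z := op(e,op(k,p(tree(6,6),op(0,d)))); no other remaining equation mentions Z.
Bind X1 := tree(true,true).
No equations remain and no clash or occurs-check failure arose, so a unifier exists.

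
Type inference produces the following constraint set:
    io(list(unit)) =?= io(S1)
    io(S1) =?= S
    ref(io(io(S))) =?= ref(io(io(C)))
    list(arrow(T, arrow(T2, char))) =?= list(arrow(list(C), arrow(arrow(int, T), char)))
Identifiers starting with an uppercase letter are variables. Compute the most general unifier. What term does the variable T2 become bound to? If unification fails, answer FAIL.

Decompose io/1: list(unit) =?= S1.
Bind S1 := list(unit); substituting into the one remaining equation that mentions S1 gives: io(list(unit)) =?= S.
Bind S := io(list(unit)); substituting into the one remaining equation that mentions S gives: ref(io(io(io(list(unit))))) =?= ref(io(io(C))).
Decompose ref/1: io(io(io(list(unit)))) =?= io(io(C)).
Decompose io/1: io(io(list(unit))) =?= io(C).
Decompose io/1: io(list(unit)) =?= C.
Bind C := io(list(unit)); substituting into the remaining equation gives: list(arrow(T, arrow(T2, char))) =?= list(arrow(list(io(list(unit))), arrow(arrow(int, T), char))).
Decompose list/1: arrow(T, arrow(T2, char)) =?= arrow(list(io(list(unit))), arrow(arrow(int, T), char)).
Decompose arrow/2: T =?= list(io(list(unit))),  arrow(T2, char) =?= arrow(arrow(int, T), char).
Bind T := list(io(list(unit))); substituting into the remaining equation gives: arrow(T2, char) =?= arrow(arrow(int, list(io(list(unit)))), char).
Decompose arrow/2: T2 =?= arrow(int, list(io(list(unit)))),  char =?= char.
Bind T2 := arrow(int, list(io(list(unit)))); no other remaining equation mentions T2.
Delete trivial equation char =?= char.
MGU = { S1 -> list(unit), S -> io(list(unit)), C -> io(list(unit)), T -> list(io(list(unit))), T2 -> arrow(int, list(io(list(unit)))) }, so T2 -> arrow(int, list(io(list(unit)))).

arrow(int, list(io(list(unit))))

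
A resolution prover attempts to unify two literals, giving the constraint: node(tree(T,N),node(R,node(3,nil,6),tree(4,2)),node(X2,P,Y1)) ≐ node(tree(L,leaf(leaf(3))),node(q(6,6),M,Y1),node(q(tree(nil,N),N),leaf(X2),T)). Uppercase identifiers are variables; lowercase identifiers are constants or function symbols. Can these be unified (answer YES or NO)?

YES

Decompose node/3: tree(T,N) ≐ tree(L,leaf(leaf(3))),  node(R,node(3,nil,6),tree(4,2)) ≐ node(q(6,6),M,Y1),  node(X2,P,Y1) ≐ node(q(tree(nil,N),N),leaf(X2),T).
Decompose tree/2: T ≐ L,  N ≐ leaf(leaf(3)).
Bind T := L; substituting into the one remaining equation that mentions T gives: node(X2,P,Y1) ≐ node(q(tree(nil,N),N),leaf(X2),L).
Bind N := leaf(leaf(3)); substituting into the one remaining equation that mentions N gives: node(X2,P,Y1) ≐ node(q(tree(nil,leaf(leaf(3))),leaf(leaf(3))),leaf(X2),L).
Decompose node/3: R ≐ q(6,6),  node(3,nil,6) ≐ M,  tree(4,2) ≐ Y1.
Bind R := q(6,6); no other remaining equation mentions R.
Bind M := node(3,nil,6); no other remaining equation mentions M.
Bind Y1 := tree(4,2); substituting into the remaining equation gives: node(X2,P,tree(4,2)) ≐ node(q(tree(nil,leaf(leaf(3))),leaf(leaf(3))),leaf(X2),L).
Decompose node/3: X2 ≐ q(tree(nil,leaf(leaf(3))),leaf(leaf(3))),  P ≐ leaf(X2),  tree(4,2) ≐ L.
Bind X2 := q(tree(nil,leaf(leaf(3))),leaf(leaf(3))); substituting into the one remaining equation that mentions X2 gives: P ≐ leaf(q(tree(nil,leaf(leaf(3))),leaf(leaf(3)))).
Bind P := leaf(q(tree(nil,leaf(leaf(3))),leaf(leaf(3)))); no other remaining equation mentions P.
Bind L := tree(4,2). Substituting into the earlier binding gives T := tree(4,2).
No equations remain and no clash or occurs-check failure arose, so a unifier exists.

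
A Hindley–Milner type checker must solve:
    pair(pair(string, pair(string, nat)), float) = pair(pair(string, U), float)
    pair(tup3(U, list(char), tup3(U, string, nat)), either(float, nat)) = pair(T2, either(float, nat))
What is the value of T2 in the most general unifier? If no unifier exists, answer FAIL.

tup3(pair(string, nat), list(char), tup3(pair(string, nat), string, nat))

Decompose pair/2: pair(string, pair(string, nat)) = pair(string, U),  float = float.
Decompose pair/2: string = string,  pair(string, nat) = U.
Delete trivial equation string = string.
Bind U := pair(string, nat); substituting into the one remaining equation that mentions U gives: pair(tup3(pair(string, nat), list(char), tup3(pair(string, nat), string, nat)), either(float, nat)) = pair(T2, either(float, nat)).
Delete trivial equation float = float.
Decompose pair/2: tup3(pair(string, nat), list(char), tup3(pair(string, nat), string, nat)) = T2,  either(float, nat) = either(float, nat).
Bind T2 := tup3(pair(string, nat), list(char), tup3(pair(string, nat), string, nat)); no other remaining equation mentions T2.
Delete trivial equation either(float, nat) = either(float, nat).
MGU = { U -> pair(string, nat), T2 -> tup3(pair(string, nat), list(char), tup3(pair(string, nat), string, nat)) }, so T2 -> tup3(pair(string, nat), list(char), tup3(pair(string, nat), string, nat)).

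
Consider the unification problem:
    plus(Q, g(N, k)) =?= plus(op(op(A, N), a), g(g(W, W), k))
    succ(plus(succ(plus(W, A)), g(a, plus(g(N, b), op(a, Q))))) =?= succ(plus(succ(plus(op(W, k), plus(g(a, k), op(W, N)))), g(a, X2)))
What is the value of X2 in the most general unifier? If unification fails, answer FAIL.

Decompose plus/2: Q =?= op(op(A, N), a),  g(N, k) =?= g(g(W, W), k).
Bind Q := op(op(A, N), a); substituting into the one remaining equation that mentions Q gives: succ(plus(succ(plus(W, A)), g(a, plus(g(N, b), op(a, op(op(A, N), a)))))) =?= succ(plus(succ(plus(op(W, k), plus(g(a, k), op(W, N)))), g(a, X2))).
Decompose g/2: N =?= g(W, W),  k =?= k.
Bind N := g(W, W); substituting into the one remaining equation that mentions N gives: succ(plus(succ(plus(W, A)), g(a, plus(g(g(W, W), b), op(a, op(op(A, g(W, W)), a)))))) =?= succ(plus(succ(plus(op(W, k), plus(g(a, k), op(W, g(W, W))))), g(a, X2))). Substituting into the earlier binding gives Q := op(op(A, g(W, W)), a).
Delete trivial equation k =?= k.
Decompose succ/1: plus(succ(plus(W, A)), g(a, plus(g(g(W, W), b), op(a, op(op(A, g(W, W)), a))))) =?= plus(succ(plus(op(W, k), plus(g(a, k), op(W, g(W, W))))), g(a, X2)).
Decompose plus/2: succ(plus(W, A)) =?= succ(plus(op(W, k), plus(g(a, k), op(W, g(W, W))))),  g(a, plus(g(g(W, W), b), op(a, op(op(A, g(W, W)), a)))) =?= g(a, X2).
Decompose succ/1: plus(W, A) =?= plus(op(W, k), plus(g(a, k), op(W, g(W, W)))).
Decompose plus/2: W =?= op(W, k),  A =?= plus(g(a, k), op(W, g(W, W))).
Occurs check fails: W occurs in op(W, k); the equation W =?= op(W, k) has no finite solution.

FAIL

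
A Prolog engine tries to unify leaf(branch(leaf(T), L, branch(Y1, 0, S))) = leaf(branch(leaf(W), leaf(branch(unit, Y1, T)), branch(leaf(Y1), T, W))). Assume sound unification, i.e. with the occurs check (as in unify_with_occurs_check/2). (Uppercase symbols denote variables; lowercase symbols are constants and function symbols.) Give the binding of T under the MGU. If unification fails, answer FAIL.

Decompose leaf/1: branch(leaf(T), L, branch(Y1, 0, S)) = branch(leaf(W), leaf(branch(unit, Y1, T)), branch(leaf(Y1), T, W)).
Decompose branch/3: leaf(T) = leaf(W),  L = leaf(branch(unit, Y1, T)),  branch(Y1, 0, S) = branch(leaf(Y1), T, W).
Decompose leaf/1: T = W.
Bind T := W; substituting into the remaining equations gives: L = leaf(branch(unit, Y1, W)),  branch(Y1, 0, S) = branch(leaf(Y1), W, W).
Bind L := leaf(branch(unit, Y1, W)); no other remaining equation mentions L.
Decompose branch/3: Y1 = leaf(Y1),  0 = W,  S = W.
Occurs check fails: Y1 occurs in leaf(Y1); the equation Y1 = leaf(Y1) has no finite solution.

FAIL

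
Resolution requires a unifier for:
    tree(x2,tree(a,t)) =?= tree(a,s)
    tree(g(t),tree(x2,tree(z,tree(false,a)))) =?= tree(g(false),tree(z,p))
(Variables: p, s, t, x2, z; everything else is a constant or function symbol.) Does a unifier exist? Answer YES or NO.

YES

Decompose tree/2: x2 =?= a,  tree(a,t) =?= s.
Bind x2 := a; substituting into the one remaining equation that mentions x2 gives: tree(g(t),tree(a,tree(z,tree(false,a)))) =?= tree(g(false),tree(z,p)).
Bind s := tree(a,t); no other remaining equation mentions s.
Decompose tree/2: g(t) =?= g(false),  tree(a,tree(z,tree(false,a))) =?= tree(z,p).
Decompose g/1: t =?= false.
Bind t := false; no other remaining equation mentions t. Substituting into the earlier binding gives s := tree(a,false).
Decompose tree/2: a =?= z,  tree(z,tree(false,a)) =?= p.
Bind z := a; substituting into the remaining equation gives: tree(a,tree(false,a)) =?= p.
Bind p := tree(a,tree(false,a)).
No equations remain and no clash or occurs-check failure arose, so a unifier exists.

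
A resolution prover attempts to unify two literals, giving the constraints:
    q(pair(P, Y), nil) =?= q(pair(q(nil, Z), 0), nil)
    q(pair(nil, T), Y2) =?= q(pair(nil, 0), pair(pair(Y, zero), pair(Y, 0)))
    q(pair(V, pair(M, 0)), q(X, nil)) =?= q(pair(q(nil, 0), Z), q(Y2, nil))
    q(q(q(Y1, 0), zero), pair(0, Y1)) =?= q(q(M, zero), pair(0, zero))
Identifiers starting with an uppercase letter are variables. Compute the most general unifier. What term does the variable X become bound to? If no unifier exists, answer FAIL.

pair(pair(0, zero), pair(0, 0))

Decompose q/2: pair(P, Y) =?= pair(q(nil, Z), 0),  nil =?= nil.
Decompose pair/2: P =?= q(nil, Z),  Y =?= 0.
Bind P := q(nil, Z); no other remaining equation mentions P.
Bind Y := 0; substituting into the one remaining equation that mentions Y gives: q(pair(nil, T), Y2) =?= q(pair(nil, 0), pair(pair(0, zero), pair(0, 0))).
Delete trivial equation nil =?= nil.
Decompose q/2: pair(nil, T) =?= pair(nil, 0),  Y2 =?= pair(pair(0, zero), pair(0, 0)).
Decompose pair/2: nil =?= nil,  T =?= 0.
Delete trivial equation nil =?= nil.
Bind T := 0; no other remaining equation mentions T.
Bind Y2 := pair(pair(0, zero), pair(0, 0)); substituting into the one remaining equation that mentions Y2 gives: q(pair(V, pair(M, 0)), q(X, nil)) =?= q(pair(q(nil, 0), Z), q(pair(pair(0, zero), pair(0, 0)), nil)).
Decompose q/2: pair(V, pair(M, 0)) =?= pair(q(nil, 0), Z),  q(X, nil) =?= q(pair(pair(0, zero), pair(0, 0)), nil).
Decompose pair/2: V =?= q(nil, 0),  pair(M, 0) =?= Z.
Bind V := q(nil, 0); no other remaining equation mentions V.
Bind Z := pair(M, 0); no other remaining equation mentions Z. Substituting into the earlier binding gives P := q(nil, pair(M, 0)).
Decompose q/2: X =?= pair(pair(0, zero), pair(0, 0)),  nil =?= nil.
Bind X := pair(pair(0, zero), pair(0, 0)); no other remaining equation mentions X.
Delete trivial equation nil =?= nil.
Decompose q/2: q(q(Y1, 0), zero) =?= q(M, zero),  pair(0, Y1) =?= pair(0, zero).
Decompose q/2: q(Y1, 0) =?= M,  zero =?= zero.
Bind M := q(Y1, 0); no other remaining equation mentions M. Substituting into the earlier bindings gives P := q(nil, pair(q(Y1, 0), 0)), Z := pair(q(Y1, 0), 0).
Delete trivial equation zero =?= zero.
Decompose pair/2: 0 =?= 0,  Y1 =?= zero.
Delete trivial equation 0 =?= 0.
Bind Y1 := zero. Substituting into the earlier bindings gives P := q(nil, pair(q(zero, 0), 0)), Z := pair(q(zero, 0), 0), M := q(zero, 0).
MGU = { P -> q(nil, pair(q(zero, 0), 0)), Y -> 0, T -> 0, Y2 -> pair(pair(0, zero), pair(0, 0)), V -> q(nil, 0), Z -> pair(q(zero, 0), 0), X -> pair(pair(0, zero), pair(0, 0)), M -> q(zero, 0), Y1 -> zero }, so X -> pair(pair(0, zero), pair(0, 0)).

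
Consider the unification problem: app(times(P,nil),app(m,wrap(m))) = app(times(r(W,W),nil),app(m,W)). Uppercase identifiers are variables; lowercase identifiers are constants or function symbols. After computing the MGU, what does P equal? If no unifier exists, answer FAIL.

r(wrap(m),wrap(m))

Decompose app/2: times(P,nil) = times(r(W,W),nil),  app(m,wrap(m)) = app(m,W).
Decompose times/2: P = r(W,W),  nil = nil.
Bind P := r(W,W); no other remaining equation mentions P.
Delete trivial equation nil = nil.
Decompose app/2: m = m,  wrap(m) = W.
Delete trivial equation m = m.
Bind W := wrap(m). Substituting into the earlier binding gives P := r(wrap(m),wrap(m)).
MGU = { P := r(wrap(m),wrap(m)), W := wrap(m) }, so P := r(wrap(m),wrap(m)).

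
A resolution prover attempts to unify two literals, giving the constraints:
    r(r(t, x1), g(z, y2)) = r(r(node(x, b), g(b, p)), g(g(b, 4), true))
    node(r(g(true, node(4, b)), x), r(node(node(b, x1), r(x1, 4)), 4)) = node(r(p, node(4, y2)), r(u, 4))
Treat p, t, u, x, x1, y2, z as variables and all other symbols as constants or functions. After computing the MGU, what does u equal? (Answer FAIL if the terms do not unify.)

node(node(b, g(b, g(true, node(4, b)))), r(g(b, g(true, node(4, b))), 4))

Decompose r/2: r(t, x1) = r(node(x, b), g(b, p)),  g(z, y2) = g(g(b, 4), true).
Decompose r/2: t = node(x, b),  x1 = g(b, p).
Bind t := node(x, b); no other remaining equation mentions t.
Bind x1 := g(b, p); substituting into the one remaining equation that mentions x1 gives: node(r(g(true, node(4, b)), x), r(node(node(b, g(b, p)), r(g(b, p), 4)), 4)) = node(r(p, node(4, y2)), r(u, 4)).
Decompose g/2: z = g(b, 4),  y2 = true.
Bind z := g(b, 4); no other remaining equation mentions z.
Bind y2 := true; substituting into the remaining equation gives: node(r(g(true, node(4, b)), x), r(node(node(b, g(b, p)), r(g(b, p), 4)), 4)) = node(r(p, node(4, true)), r(u, 4)).
Decompose node/2: r(g(true, node(4, b)), x) = r(p, node(4, true)),  r(node(node(b, g(b, p)), r(g(b, p), 4)), 4) = r(u, 4).
Decompose r/2: g(true, node(4, b)) = p,  x = node(4, true).
Bind p := g(true, node(4, b)); substituting into the one remaining equation that mentions p gives: r(node(node(b, g(b, g(true, node(4, b)))), r(g(b, g(true, node(4, b))), 4)), 4) = r(u, 4). Substituting into the earlier binding gives x1 := g(b, g(true, node(4, b))).
Bind x := node(4, true); no other remaining equation mentions x. Substituting into the earlier binding gives t := node(node(4, true), b).
Decompose r/2: node(node(b, g(b, g(true, node(4, b)))), r(g(b, g(true, node(4, b))), 4)) = u,  4 = 4.
Bind u := node(node(b, g(b, g(true, node(4, b)))), r(g(b, g(true, node(4, b))), 4)); no other remaining equation mentions u.
Delete trivial equation 4 = 4.
MGU = { t ↦ node(node(4, true), b), x1 ↦ g(b, g(true, node(4, b))), z ↦ g(b, 4), y2 ↦ true, p ↦ g(true, node(4, b)), x ↦ node(4, true), u ↦ node(node(b, g(b, g(true, node(4, b)))), r(g(b, g(true, node(4, b))), 4)) }, so u ↦ node(node(b, g(b, g(true, node(4, b)))), r(g(b, g(true, node(4, b))), 4)).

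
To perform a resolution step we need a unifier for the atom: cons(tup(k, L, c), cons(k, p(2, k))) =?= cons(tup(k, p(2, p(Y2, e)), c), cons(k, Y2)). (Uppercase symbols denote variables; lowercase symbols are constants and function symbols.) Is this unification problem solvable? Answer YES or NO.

Decompose cons/2: tup(k, L, c) =?= tup(k, p(2, p(Y2, e)), c),  cons(k, p(2, k)) =?= cons(k, Y2).
Decompose tup/3: k =?= k,  L =?= p(2, p(Y2, e)),  c =?= c.
Delete trivial equation k =?= k.
Bind L := p(2, p(Y2, e)); no other remaining equation mentions L.
Delete trivial equation c =?= c.
Decompose cons/2: k =?= k,  p(2, k) =?= Y2.
Delete trivial equation k =?= k.
Bind Y2 := p(2, k). Substituting into the earlier binding gives L := p(2, p(p(2, k), e)).
No equations remain and no clash or occurs-check failure arose, so a unifier exists.

YES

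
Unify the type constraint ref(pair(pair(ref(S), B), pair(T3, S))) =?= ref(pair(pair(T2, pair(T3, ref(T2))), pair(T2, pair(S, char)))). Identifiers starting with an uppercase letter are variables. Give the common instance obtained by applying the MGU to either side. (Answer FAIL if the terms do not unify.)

FAIL

Decompose ref/1: pair(pair(ref(S), B), pair(T3, S)) =?= pair(pair(T2, pair(T3, ref(T2))), pair(T2, pair(S, char))).
Decompose pair/2: pair(ref(S), B) =?= pair(T2, pair(T3, ref(T2))),  pair(T3, S) =?= pair(T2, pair(S, char)).
Decompose pair/2: ref(S) =?= T2,  B =?= pair(T3, ref(T2)).
Bind T2 := ref(S); substituting into the remaining equations gives: B =?= pair(T3, ref(ref(S))),  pair(T3, S) =?= pair(ref(S), pair(S, char)).
Bind B := pair(T3, ref(ref(S))); no other remaining equation mentions B.
Decompose pair/2: T3 =?= ref(S),  S =?= pair(S, char).
Bind T3 := ref(S); no other remaining equation mentions T3. Substituting into the earlier binding gives B := pair(ref(S), ref(ref(S))).
Occurs check fails: S occurs in pair(S, char); the equation S =?= pair(S, char) has no finite solution.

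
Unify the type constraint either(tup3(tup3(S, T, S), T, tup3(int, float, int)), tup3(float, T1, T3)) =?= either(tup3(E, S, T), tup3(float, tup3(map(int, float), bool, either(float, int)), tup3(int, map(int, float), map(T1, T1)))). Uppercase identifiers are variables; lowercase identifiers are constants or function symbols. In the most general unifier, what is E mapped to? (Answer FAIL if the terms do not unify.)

tup3(tup3(int, float, int), tup3(int, float, int), tup3(int, float, int))

Decompose either/2: tup3(tup3(S, T, S), T, tup3(int, float, int)) =?= tup3(E, S, T),  tup3(float, T1, T3) =?= tup3(float, tup3(map(int, float), bool, either(float, int)), tup3(int, map(int, float), map(T1, T1))).
Decompose tup3/3: tup3(S, T, S) =?= E,  T =?= S,  tup3(int, float, int) =?= T.
Bind E := tup3(S, T, S); no other remaining equation mentions E.
Bind T := S; substituting into the one remaining equation that mentions T gives: tup3(int, float, int) =?= S. Substituting into the earlier binding gives E := tup3(S, S, S).
Bind S := tup3(int, float, int); no other remaining equation mentions S. Substituting into the earlier bindings gives E := tup3(tup3(int, float, int), tup3(int, float, int), tup3(int, float, int)), T := tup3(int, float, int).
Decompose tup3/3: float =?= float,  T1 =?= tup3(map(int, float), bool, either(float, int)),  T3 =?= tup3(int, map(int, float), map(T1, T1)).
Delete trivial equation float =?= float.
Bind T1 := tup3(map(int, float), bool, either(float, int)); substituting into the remaining equation gives: T3 =?= tup3(int, map(int, float), map(tup3(map(int, float), bool, either(float, int)), tup3(map(int, float), bool, either(float, int)))).
Bind T3 := tup3(int, map(int, float), map(tup3(map(int, float), bool, either(float, int)), tup3(map(int, float), bool, either(float, int)))).
MGU = { E -> tup3(tup3(int, float, int), tup3(int, float, int), tup3(int, float, int)), T -> tup3(int, float, int), S -> tup3(int, float, int), T1 -> tup3(map(int, float), bool, either(float, int)), T3 -> tup3(int, map(int, float), map(tup3(map(int, float), bool, either(float, int)), tup3(map(int, float), bool, either(float, int)))) }, so E -> tup3(tup3(int, float, int), tup3(int, float, int), tup3(int, float, int)).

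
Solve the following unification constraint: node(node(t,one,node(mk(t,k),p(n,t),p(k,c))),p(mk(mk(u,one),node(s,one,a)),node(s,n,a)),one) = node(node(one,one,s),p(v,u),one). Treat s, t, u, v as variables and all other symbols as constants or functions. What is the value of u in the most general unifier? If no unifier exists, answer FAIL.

node(node(mk(one,k),p(n,one),p(k,c)),n,a)

Decompose node/3: node(t,one,node(mk(t,k),p(n,t),p(k,c))) = node(one,one,s),  p(mk(mk(u,one),node(s,one,a)),node(s,n,a)) = p(v,u),  one = one.
Decompose node/3: t = one,  one = one,  node(mk(t,k),p(n,t),p(k,c)) = s.
Bind t := one; substituting into the one remaining equation that mentions t gives: node(mk(one,k),p(n,one),p(k,c)) = s.
Delete trivial equation one = one.
Bind s := node(mk(one,k),p(n,one),p(k,c)); substituting into the one remaining equation that mentions s gives: p(mk(mk(u,one),node(node(mk(one,k),p(n,one),p(k,c)),one,a)),node(node(mk(one,k),p(n,one),p(k,c)),n,a)) = p(v,u).
Decompose p/2: mk(mk(u,one),node(node(mk(one,k),p(n,one),p(k,c)),one,a)) = v,  node(node(mk(one,k),p(n,one),p(k,c)),n,a) = u.
Bind v := mk(mk(u,one),node(node(mk(one,k),p(n,one),p(k,c)),one,a)); no other remaining equation mentions v.
Bind u := node(node(mk(one,k),p(n,one),p(k,c)),n,a); no other remaining equation mentions u. Substituting into the earlier binding gives v := mk(mk(node(node(mk(one,k),p(n,one),p(k,c)),n,a),one),node(node(mk(one,k),p(n,one),p(k,c)),one,a)).
Delete trivial equation one = one.
MGU = { t := one, s := node(mk(one,k),p(n,one),p(k,c)), v := mk(mk(node(node(mk(one,k),p(n,one),p(k,c)),n,a),one),node(node(mk(one,k),p(n,one),p(k,c)),one,a)), u := node(node(mk(one,k),p(n,one),p(k,c)),n,a) }, so u := node(node(mk(one,k),p(n,one),p(k,c)),n,a).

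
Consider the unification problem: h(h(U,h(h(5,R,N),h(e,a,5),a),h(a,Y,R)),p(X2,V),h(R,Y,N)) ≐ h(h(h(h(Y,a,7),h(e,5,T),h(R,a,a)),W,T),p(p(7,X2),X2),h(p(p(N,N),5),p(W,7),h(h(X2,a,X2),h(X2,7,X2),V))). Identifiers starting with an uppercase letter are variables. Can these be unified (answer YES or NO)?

NO

Decompose h/3: h(U,h(h(5,R,N),h(e,a,5),a),h(a,Y,R)) ≐ h(h(h(Y,a,7),h(e,5,T),h(R,a,a)),W,T),  p(X2,V) ≐ p(p(7,X2),X2),  h(R,Y,N) ≐ h(p(p(N,N),5),p(W,7),h(h(X2,a,X2),h(X2,7,X2),V)).
Decompose h/3: U ≐ h(h(Y,a,7),h(e,5,T),h(R,a,a)),  h(h(5,R,N),h(e,a,5),a) ≐ W,  h(a,Y,R) ≐ T.
Bind U := h(h(Y,a,7),h(e,5,T),h(R,a,a)); no other remaining equation mentions U.
Bind W := h(h(5,R,N),h(e,a,5),a); substituting into the one remaining equation that mentions W gives: h(R,Y,N) ≐ h(p(p(N,N),5),p(h(h(5,R,N),h(e,a,5),a),7),h(h(X2,a,X2),h(X2,7,X2),V)).
Bind T := h(a,Y,R); no other remaining equation mentions T. Substituting into the earlier binding gives U := h(h(Y,a,7),h(e,5,h(a,Y,R)),h(R,a,a)).
Decompose p/2: X2 ≐ p(7,X2),  V ≐ X2.
Occurs check fails: X2 occurs in p(7,X2); the equation X2 ≐ p(7,X2) has no finite solution.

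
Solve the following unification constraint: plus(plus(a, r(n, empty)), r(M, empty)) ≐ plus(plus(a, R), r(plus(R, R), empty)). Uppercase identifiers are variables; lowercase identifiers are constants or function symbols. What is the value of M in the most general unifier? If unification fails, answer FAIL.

plus(r(n, empty), r(n, empty))

Decompose plus/2: plus(a, r(n, empty)) ≐ plus(a, R),  r(M, empty) ≐ r(plus(R, R), empty).
Decompose plus/2: a ≐ a,  r(n, empty) ≐ R.
Delete trivial equation a ≐ a.
Bind R := r(n, empty); substituting into the remaining equation gives: r(M, empty) ≐ r(plus(r(n, empty), r(n, empty)), empty).
Decompose r/2: M ≐ plus(r(n, empty), r(n, empty)),  empty ≐ empty.
Bind M := plus(r(n, empty), r(n, empty)); no other remaining equation mentions M.
Delete trivial equation empty ≐ empty.
MGU = { R ↦ r(n, empty), M ↦ plus(r(n, empty), r(n, empty)) }, so M ↦ plus(r(n, empty), r(n, empty)).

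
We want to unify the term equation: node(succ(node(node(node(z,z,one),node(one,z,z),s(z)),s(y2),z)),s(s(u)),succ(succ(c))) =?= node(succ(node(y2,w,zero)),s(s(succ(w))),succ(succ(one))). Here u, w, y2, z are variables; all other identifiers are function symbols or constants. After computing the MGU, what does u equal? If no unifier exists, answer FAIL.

Decompose node/3: succ(node(node(node(z,z,one),node(one,z,z),s(z)),s(y2),z)) =?= succ(node(y2,w,zero)),  s(s(u)) =?= s(s(succ(w))),  succ(succ(c)) =?= succ(succ(one)).
Decompose succ/1: node(node(node(z,z,one),node(one,z,z),s(z)),s(y2),z) =?= node(y2,w,zero).
Decompose node/3: node(node(z,z,one),node(one,z,z),s(z)) =?= y2,  s(y2) =?= w,  z =?= zero.
Bind y2 := node(node(z,z,one),node(one,z,z),s(z)); substituting into the one remaining equation that mentions y2 gives: s(node(node(z,z,one),node(one,z,z),s(z))) =?= w.
Bind w := s(node(node(z,z,one),node(one,z,z),s(z))); substituting into the one remaining equation that mentions w gives: s(s(u)) =?= s(s(succ(s(node(node(z,z,one),node(one,z,z),s(z)))))).
Bind z := zero; substituting into the one remaining equation that mentions z gives: s(s(u)) =?= s(s(succ(s(node(node(zero,zero,one),node(one,zero,zero),s(zero)))))). Substituting into the earlier bindings gives y2 := node(node(zero,zero,one),node(one,zero,zero),s(zero)), w := s(node(node(zero,zero,one),node(one,zero,zero),s(zero))).
Decompose s/1: s(u) =?= s(succ(s(node(node(zero,zero,one),node(one,zero,zero),s(zero))))).
Decompose s/1: u =?= succ(s(node(node(zero,zero,one),node(one,zero,zero),s(zero)))).
Bind u := succ(s(node(node(zero,zero,one),node(one,zero,zero),s(zero)))); no other remaining equation mentions u.
Decompose succ/1: succ(c) =?= succ(one).
Decompose succ/1: c =?= one.
Clash: constants c and one differ; no unifier exists.

FAIL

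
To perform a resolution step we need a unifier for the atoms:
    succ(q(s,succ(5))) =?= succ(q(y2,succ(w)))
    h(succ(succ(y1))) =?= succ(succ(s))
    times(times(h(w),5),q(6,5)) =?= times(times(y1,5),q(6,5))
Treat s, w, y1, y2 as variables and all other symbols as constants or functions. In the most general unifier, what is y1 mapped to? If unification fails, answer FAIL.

Decompose succ/1: q(s,succ(5)) =?= q(y2,succ(w)).
Decompose q/2: s =?= y2,  succ(5) =?= succ(w).
Bind s := y2; substituting into the one remaining equation that mentions s gives: h(succ(succ(y1))) =?= succ(succ(y2)).
Decompose succ/1: 5 =?= w.
Bind w := 5; substituting into the one remaining equation that mentions w gives: times(times(h(5),5),q(6,5)) =?= times(times(y1,5),q(6,5)).
Clash: head symbols differ (h/1 vs succ/1); no unifier exists.

FAIL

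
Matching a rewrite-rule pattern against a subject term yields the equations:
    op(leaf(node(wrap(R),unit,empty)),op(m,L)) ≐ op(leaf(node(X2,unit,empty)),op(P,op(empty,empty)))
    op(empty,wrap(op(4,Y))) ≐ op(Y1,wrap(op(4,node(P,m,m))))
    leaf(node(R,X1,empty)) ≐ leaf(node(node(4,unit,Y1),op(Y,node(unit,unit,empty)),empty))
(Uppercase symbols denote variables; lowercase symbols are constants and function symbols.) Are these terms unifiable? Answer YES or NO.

YES

Decompose op/2: leaf(node(wrap(R),unit,empty)) ≐ leaf(node(X2,unit,empty)),  op(m,L) ≐ op(P,op(empty,empty)).
Decompose leaf/1: node(wrap(R),unit,empty) ≐ node(X2,unit,empty).
Decompose node/3: wrap(R) ≐ X2,  unit ≐ unit,  empty ≐ empty.
Bind X2 := wrap(R); no other remaining equation mentions X2.
Delete trivial equation unit ≐ unit.
Delete trivial equation empty ≐ empty.
Decompose op/2: m ≐ P,  L ≐ op(empty,empty).
Bind P := m; substituting into the one remaining equation that mentions P gives: op(empty,wrap(op(4,Y))) ≐ op(Y1,wrap(op(4,node(m,m,m)))).
Bind L := op(empty,empty); no other remaining equation mentions L.
Decompose op/2: empty ≐ Y1,  wrap(op(4,Y)) ≐ wrap(op(4,node(m,m,m))).
Bind Y1 := empty; substituting into the one remaining equation that mentions Y1 gives: leaf(node(R,X1,empty)) ≐ leaf(node(node(4,unit,empty),op(Y,node(unit,unit,empty)),empty)).
Decompose wrap/1: op(4,Y) ≐ op(4,node(m,m,m)).
Decompose op/2: 4 ≐ 4,  Y ≐ node(m,m,m).
Delete trivial equation 4 ≐ 4.
Bind Y := node(m,m,m); substituting into the remaining equation gives: leaf(node(R,X1,empty)) ≐ leaf(node(node(4,unit,empty),op(node(m,m,m),node(unit,unit,empty)),empty)).
Decompose leaf/1: node(R,X1,empty) ≐ node(node(4,unit,empty),op(node(m,m,m),node(unit,unit,empty)),empty).
Decompose node/3: R ≐ node(4,unit,empty),  X1 ≐ op(node(m,m,m),node(unit,unit,empty)),  empty ≐ empty.
Bind R := node(4,unit,empty); no other remaining equation mentions R. Substituting into the earlier binding gives X2 := wrap(node(4,unit,empty)).
Bind X1 := op(node(m,m,m),node(unit,unit,empty)); no other remaining equation mentions X1.
Delete trivial equation empty ≐ empty.
No equations remain and no clash or occurs-check failure arose, so a unifier exists.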